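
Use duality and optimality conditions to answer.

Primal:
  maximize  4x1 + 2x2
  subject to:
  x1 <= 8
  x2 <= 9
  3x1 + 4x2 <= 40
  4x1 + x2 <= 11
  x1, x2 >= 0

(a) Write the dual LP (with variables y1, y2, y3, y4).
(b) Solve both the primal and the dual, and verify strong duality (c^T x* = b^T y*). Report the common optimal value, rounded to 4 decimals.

The standard primal-dual pair for 'max c^T x s.t. A x <= b, x >= 0' is:
  Dual:  min b^T y  s.t.  A^T y >= c,  y >= 0.

So the dual LP is:
  minimize  8y1 + 9y2 + 40y3 + 11y4
  subject to:
    y1 + 3y3 + 4y4 >= 4
    y2 + 4y3 + y4 >= 2
    y1, y2, y3, y4 >= 0

Solving the primal: x* = (0.5, 9).
  primal value c^T x* = 20.
Solving the dual: y* = (0, 1, 0, 1).
  dual value b^T y* = 20.
Strong duality: c^T x* = b^T y*. Confirmed.

20


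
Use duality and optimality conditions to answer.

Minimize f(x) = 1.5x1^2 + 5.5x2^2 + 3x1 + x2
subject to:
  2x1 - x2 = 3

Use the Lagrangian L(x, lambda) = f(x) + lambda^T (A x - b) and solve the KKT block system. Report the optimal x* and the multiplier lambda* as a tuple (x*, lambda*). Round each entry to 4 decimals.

Form the Lagrangian:
  L(x, lambda) = (1/2) x^T Q x + c^T x + lambda^T (A x - b)
Stationarity (grad_x L = 0): Q x + c + A^T lambda = 0.
Primal feasibility: A x = b.

This gives the KKT block system:
  [ Q   A^T ] [ x     ]   [-c ]
  [ A    0  ] [ lambda ] = [ b ]

Solving the linear system:
  x*      = (1.2979, -0.4043)
  lambda* = (-3.4468)
  f(x*)   = 6.9149

x* = (1.2979, -0.4043), lambda* = (-3.4468)


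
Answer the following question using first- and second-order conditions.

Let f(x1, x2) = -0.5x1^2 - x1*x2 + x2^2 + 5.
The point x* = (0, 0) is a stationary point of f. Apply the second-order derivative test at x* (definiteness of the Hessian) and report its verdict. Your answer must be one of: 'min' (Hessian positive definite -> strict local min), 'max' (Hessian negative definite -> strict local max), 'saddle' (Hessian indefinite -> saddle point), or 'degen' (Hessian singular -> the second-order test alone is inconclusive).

Compute the Hessian H = grad^2 f:
  H = [[-1, -1], [-1, 2]]
Verify stationarity: grad f(x*) = H x* + g = (0, 0).
Eigenvalues of H: -1.3028, 2.3028.
Eigenvalues have mixed signs, so H is indefinite -> x* is a saddle point.

saddle


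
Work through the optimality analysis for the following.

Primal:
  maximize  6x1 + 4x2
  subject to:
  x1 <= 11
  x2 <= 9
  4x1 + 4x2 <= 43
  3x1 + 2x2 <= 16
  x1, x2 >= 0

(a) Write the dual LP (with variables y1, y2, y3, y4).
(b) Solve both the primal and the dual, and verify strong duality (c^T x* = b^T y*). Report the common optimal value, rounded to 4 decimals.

The standard primal-dual pair for 'max c^T x s.t. A x <= b, x >= 0' is:
  Dual:  min b^T y  s.t.  A^T y >= c,  y >= 0.

So the dual LP is:
  minimize  11y1 + 9y2 + 43y3 + 16y4
  subject to:
    y1 + 4y3 + 3y4 >= 6
    y2 + 4y3 + 2y4 >= 4
    y1, y2, y3, y4 >= 0

Solving the primal: x* = (5.3333, 0).
  primal value c^T x* = 32.
Solving the dual: y* = (0, 0, 0, 2).
  dual value b^T y* = 32.
Strong duality: c^T x* = b^T y*. Confirmed.

32


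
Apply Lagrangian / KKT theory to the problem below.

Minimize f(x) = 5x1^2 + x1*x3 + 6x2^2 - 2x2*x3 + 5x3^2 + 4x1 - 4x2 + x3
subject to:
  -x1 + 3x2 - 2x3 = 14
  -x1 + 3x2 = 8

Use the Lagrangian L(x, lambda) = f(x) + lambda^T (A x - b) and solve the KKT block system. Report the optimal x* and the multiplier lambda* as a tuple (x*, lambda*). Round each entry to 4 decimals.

Form the Lagrangian:
  L(x, lambda) = (1/2) x^T Q x + c^T x + lambda^T (A x - b)
Stationarity (grad_x L = 0): Q x + c + A^T lambda = 0.
Primal feasibility: A x = b.

This gives the KKT block system:
  [ Q   A^T ] [ x     ]   [-c ]
  [ A    0  ] [ lambda ] = [ b ]

Solving the linear system:
  x*      = (-1.0882, 2.3039, -3)
  lambda* = (-17.348, 7.4657)
  f(x*)   = 83.2892

x* = (-1.0882, 2.3039, -3), lambda* = (-17.348, 7.4657)


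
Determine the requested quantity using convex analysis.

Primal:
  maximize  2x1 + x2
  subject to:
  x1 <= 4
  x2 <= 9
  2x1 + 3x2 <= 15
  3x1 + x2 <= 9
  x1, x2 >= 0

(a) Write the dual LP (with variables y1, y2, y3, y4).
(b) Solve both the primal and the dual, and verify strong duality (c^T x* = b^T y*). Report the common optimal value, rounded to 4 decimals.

The standard primal-dual pair for 'max c^T x s.t. A x <= b, x >= 0' is:
  Dual:  min b^T y  s.t.  A^T y >= c,  y >= 0.

So the dual LP is:
  minimize  4y1 + 9y2 + 15y3 + 9y4
  subject to:
    y1 + 2y3 + 3y4 >= 2
    y2 + 3y3 + y4 >= 1
    y1, y2, y3, y4 >= 0

Solving the primal: x* = (1.7143, 3.8571).
  primal value c^T x* = 7.2857.
Solving the dual: y* = (0, 0, 0.1429, 0.5714).
  dual value b^T y* = 7.2857.
Strong duality: c^T x* = b^T y*. Confirmed.

7.2857


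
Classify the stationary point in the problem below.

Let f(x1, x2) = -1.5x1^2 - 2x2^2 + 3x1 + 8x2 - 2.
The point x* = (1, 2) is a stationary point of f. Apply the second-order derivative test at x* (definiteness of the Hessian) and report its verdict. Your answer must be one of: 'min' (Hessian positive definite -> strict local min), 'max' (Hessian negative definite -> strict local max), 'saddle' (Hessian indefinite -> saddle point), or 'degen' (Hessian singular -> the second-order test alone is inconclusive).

Compute the Hessian H = grad^2 f:
  H = [[-3, 0], [0, -4]]
Verify stationarity: grad f(x*) = H x* + g = (0, 0).
Eigenvalues of H: -4, -3.
Both eigenvalues < 0, so H is negative definite -> x* is a strict local max.

max


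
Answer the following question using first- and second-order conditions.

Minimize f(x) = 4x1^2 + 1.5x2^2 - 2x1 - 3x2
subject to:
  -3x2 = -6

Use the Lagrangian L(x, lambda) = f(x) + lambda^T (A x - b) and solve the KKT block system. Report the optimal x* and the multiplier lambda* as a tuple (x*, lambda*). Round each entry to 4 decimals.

Form the Lagrangian:
  L(x, lambda) = (1/2) x^T Q x + c^T x + lambda^T (A x - b)
Stationarity (grad_x L = 0): Q x + c + A^T lambda = 0.
Primal feasibility: A x = b.

This gives the KKT block system:
  [ Q   A^T ] [ x     ]   [-c ]
  [ A    0  ] [ lambda ] = [ b ]

Solving the linear system:
  x*      = (0.25, 2)
  lambda* = (1)
  f(x*)   = -0.25

x* = (0.25, 2), lambda* = (1)


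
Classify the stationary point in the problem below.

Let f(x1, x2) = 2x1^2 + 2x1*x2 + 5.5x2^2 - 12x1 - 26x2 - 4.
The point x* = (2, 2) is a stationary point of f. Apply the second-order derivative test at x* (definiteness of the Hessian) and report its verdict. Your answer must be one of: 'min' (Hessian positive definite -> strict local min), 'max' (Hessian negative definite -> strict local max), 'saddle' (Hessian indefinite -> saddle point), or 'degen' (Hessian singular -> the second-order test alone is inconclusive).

Compute the Hessian H = grad^2 f:
  H = [[4, 2], [2, 11]]
Verify stationarity: grad f(x*) = H x* + g = (0, 0).
Eigenvalues of H: 3.4689, 11.5311.
Both eigenvalues > 0, so H is positive definite -> x* is a strict local min.

min


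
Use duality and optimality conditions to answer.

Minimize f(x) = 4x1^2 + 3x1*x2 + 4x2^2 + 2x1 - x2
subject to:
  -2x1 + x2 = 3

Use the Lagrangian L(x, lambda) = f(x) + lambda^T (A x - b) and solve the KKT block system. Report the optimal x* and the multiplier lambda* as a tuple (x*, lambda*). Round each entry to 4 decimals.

Form the Lagrangian:
  L(x, lambda) = (1/2) x^T Q x + c^T x + lambda^T (A x - b)
Stationarity (grad_x L = 0): Q x + c + A^T lambda = 0.
Primal feasibility: A x = b.

This gives the KKT block system:
  [ Q   A^T ] [ x     ]   [-c ]
  [ A    0  ] [ lambda ] = [ b ]

Solving the linear system:
  x*      = (-1.0962, 0.8077)
  lambda* = (-2.1731)
  f(x*)   = 1.7596

x* = (-1.0962, 0.8077), lambda* = (-2.1731)


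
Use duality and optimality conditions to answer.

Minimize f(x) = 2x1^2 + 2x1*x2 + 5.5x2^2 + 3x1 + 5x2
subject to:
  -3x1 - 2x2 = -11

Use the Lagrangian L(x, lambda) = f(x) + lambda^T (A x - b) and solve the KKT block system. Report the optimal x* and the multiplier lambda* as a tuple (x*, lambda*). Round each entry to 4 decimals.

Form the Lagrangian:
  L(x, lambda) = (1/2) x^T Q x + c^T x + lambda^T (A x - b)
Stationarity (grad_x L = 0): Q x + c + A^T lambda = 0.
Primal feasibility: A x = b.

This gives the KKT block system:
  [ Q   A^T ] [ x     ]   [-c ]
  [ A    0  ] [ lambda ] = [ b ]

Solving the linear system:
  x*      = (3.7033, -0.0549)
  lambda* = (5.9011)
  f(x*)   = 37.8736

x* = (3.7033, -0.0549), lambda* = (5.9011)


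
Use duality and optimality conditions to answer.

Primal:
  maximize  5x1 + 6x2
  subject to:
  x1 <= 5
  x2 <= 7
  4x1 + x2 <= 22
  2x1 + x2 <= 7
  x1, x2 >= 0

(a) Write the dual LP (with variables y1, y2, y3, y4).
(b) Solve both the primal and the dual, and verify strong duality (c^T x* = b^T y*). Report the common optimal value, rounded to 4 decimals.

The standard primal-dual pair for 'max c^T x s.t. A x <= b, x >= 0' is:
  Dual:  min b^T y  s.t.  A^T y >= c,  y >= 0.

So the dual LP is:
  minimize  5y1 + 7y2 + 22y3 + 7y4
  subject to:
    y1 + 4y3 + 2y4 >= 5
    y2 + y3 + y4 >= 6
    y1, y2, y3, y4 >= 0

Solving the primal: x* = (0, 7).
  primal value c^T x* = 42.
Solving the dual: y* = (0, 3.5, 0, 2.5).
  dual value b^T y* = 42.
Strong duality: c^T x* = b^T y*. Confirmed.

42


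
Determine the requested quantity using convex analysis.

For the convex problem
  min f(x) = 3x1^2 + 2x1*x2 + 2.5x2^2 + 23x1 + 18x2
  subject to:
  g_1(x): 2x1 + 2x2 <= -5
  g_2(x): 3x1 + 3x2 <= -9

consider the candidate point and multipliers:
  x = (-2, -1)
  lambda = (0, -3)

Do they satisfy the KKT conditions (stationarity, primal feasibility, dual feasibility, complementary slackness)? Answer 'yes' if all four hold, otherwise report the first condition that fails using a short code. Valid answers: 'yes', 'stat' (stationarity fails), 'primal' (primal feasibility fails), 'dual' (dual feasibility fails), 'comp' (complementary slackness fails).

Gradient of f: grad f(x) = Q x + c = (9, 9)
Constraint values g_i(x) = a_i^T x - b_i:
  g_1((-2, -1)) = -1
  g_2((-2, -1)) = 0
Stationarity residual: grad f(x) + sum_i lambda_i a_i = (0, 0)
  -> stationarity OK
Primal feasibility (all g_i <= 0): OK
Dual feasibility (all lambda_i >= 0): FAILS
Complementary slackness (lambda_i * g_i(x) = 0 for all i): OK

Verdict: the first failing condition is dual_feasibility -> dual.

dual


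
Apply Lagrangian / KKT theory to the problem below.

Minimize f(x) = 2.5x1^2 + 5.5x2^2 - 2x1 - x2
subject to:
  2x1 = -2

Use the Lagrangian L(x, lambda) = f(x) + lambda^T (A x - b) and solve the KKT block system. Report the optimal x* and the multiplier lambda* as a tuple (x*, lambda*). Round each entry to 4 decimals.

Form the Lagrangian:
  L(x, lambda) = (1/2) x^T Q x + c^T x + lambda^T (A x - b)
Stationarity (grad_x L = 0): Q x + c + A^T lambda = 0.
Primal feasibility: A x = b.

This gives the KKT block system:
  [ Q   A^T ] [ x     ]   [-c ]
  [ A    0  ] [ lambda ] = [ b ]

Solving the linear system:
  x*      = (-1, 0.0909)
  lambda* = (3.5)
  f(x*)   = 4.4545

x* = (-1, 0.0909), lambda* = (3.5)


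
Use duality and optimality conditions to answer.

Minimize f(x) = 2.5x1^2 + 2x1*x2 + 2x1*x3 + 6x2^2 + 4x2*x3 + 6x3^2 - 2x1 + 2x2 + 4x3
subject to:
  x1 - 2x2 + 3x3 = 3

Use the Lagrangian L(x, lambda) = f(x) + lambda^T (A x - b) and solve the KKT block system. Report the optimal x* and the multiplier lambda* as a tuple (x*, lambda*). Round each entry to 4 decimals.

Form the Lagrangian:
  L(x, lambda) = (1/2) x^T Q x + c^T x + lambda^T (A x - b)
Stationarity (grad_x L = 0): Q x + c + A^T lambda = 0.
Primal feasibility: A x = b.

This gives the KKT block system:
  [ Q   A^T ] [ x     ]   [-c ]
  [ A    0  ] [ lambda ] = [ b ]

Solving the linear system:
  x*      = (0.9724, -0.7067, 0.2047)
  lambda* = (-1.8583)
  f(x*)   = 1.5177

x* = (0.9724, -0.7067, 0.2047), lambda* = (-1.8583)


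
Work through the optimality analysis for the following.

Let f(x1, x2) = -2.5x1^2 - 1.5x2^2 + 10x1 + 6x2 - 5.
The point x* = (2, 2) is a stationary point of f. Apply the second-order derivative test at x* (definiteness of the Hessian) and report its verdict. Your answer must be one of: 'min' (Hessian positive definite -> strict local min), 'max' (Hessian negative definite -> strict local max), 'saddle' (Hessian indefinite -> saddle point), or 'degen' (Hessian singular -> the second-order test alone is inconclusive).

Compute the Hessian H = grad^2 f:
  H = [[-5, 0], [0, -3]]
Verify stationarity: grad f(x*) = H x* + g = (0, 0).
Eigenvalues of H: -5, -3.
Both eigenvalues < 0, so H is negative definite -> x* is a strict local max.

max


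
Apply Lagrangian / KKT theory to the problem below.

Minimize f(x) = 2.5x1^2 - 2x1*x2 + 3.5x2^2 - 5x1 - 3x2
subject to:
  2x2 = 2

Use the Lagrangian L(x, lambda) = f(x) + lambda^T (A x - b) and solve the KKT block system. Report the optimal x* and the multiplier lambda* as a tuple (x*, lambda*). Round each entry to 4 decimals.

Form the Lagrangian:
  L(x, lambda) = (1/2) x^T Q x + c^T x + lambda^T (A x - b)
Stationarity (grad_x L = 0): Q x + c + A^T lambda = 0.
Primal feasibility: A x = b.

This gives the KKT block system:
  [ Q   A^T ] [ x     ]   [-c ]
  [ A    0  ] [ lambda ] = [ b ]

Solving the linear system:
  x*      = (1.4, 1)
  lambda* = (-0.6)
  f(x*)   = -4.4

x* = (1.4, 1), lambda* = (-0.6)


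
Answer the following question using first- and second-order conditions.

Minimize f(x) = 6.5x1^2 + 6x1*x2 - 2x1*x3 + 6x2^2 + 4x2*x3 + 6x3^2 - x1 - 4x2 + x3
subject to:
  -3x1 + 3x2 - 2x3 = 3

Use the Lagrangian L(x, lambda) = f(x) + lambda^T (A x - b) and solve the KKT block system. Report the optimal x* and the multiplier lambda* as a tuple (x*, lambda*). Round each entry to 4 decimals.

Form the Lagrangian:
  L(x, lambda) = (1/2) x^T Q x + c^T x + lambda^T (A x - b)
Stationarity (grad_x L = 0): Q x + c + A^T lambda = 0.
Primal feasibility: A x = b.

This gives the KKT block system:
  [ Q   A^T ] [ x     ]   [-c ]
  [ A    0  ] [ lambda ] = [ b ]

Solving the linear system:
  x*      = (-0.2334, 0.5588, -0.3117)
  lambda* = (-0.0194)
  f(x*)   = -1.1277

x* = (-0.2334, 0.5588, -0.3117), lambda* = (-0.0194)


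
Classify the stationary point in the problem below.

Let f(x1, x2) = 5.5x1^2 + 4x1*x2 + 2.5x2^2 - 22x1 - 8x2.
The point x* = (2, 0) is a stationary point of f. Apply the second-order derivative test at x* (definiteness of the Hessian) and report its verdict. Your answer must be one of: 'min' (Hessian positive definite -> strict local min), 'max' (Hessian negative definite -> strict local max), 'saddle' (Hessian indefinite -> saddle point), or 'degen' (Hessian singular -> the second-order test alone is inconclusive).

Compute the Hessian H = grad^2 f:
  H = [[11, 4], [4, 5]]
Verify stationarity: grad f(x*) = H x* + g = (0, 0).
Eigenvalues of H: 3, 13.
Both eigenvalues > 0, so H is positive definite -> x* is a strict local min.

min


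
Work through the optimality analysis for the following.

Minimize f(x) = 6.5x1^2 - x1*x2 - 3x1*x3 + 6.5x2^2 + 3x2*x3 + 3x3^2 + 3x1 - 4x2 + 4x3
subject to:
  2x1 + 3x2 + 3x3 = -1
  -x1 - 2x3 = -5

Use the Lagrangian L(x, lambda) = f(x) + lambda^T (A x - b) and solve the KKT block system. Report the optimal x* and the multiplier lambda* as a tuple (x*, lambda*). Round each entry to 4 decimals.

Form the Lagrangian:
  L(x, lambda) = (1/2) x^T Q x + c^T x + lambda^T (A x - b)
Stationarity (grad_x L = 0): Q x + c + A^T lambda = 0.
Primal feasibility: A x = b.

This gives the KKT block system:
  [ Q   A^T ] [ x     ]   [-c ]
  [ A    0  ] [ lambda ] = [ b ]

Solving the linear system:
  x*      = (0.0728, -2.8455, 2.4636)
  lambda* = (11.2244, 21.8499)
  f(x*)   = 70.9643

x* = (0.0728, -2.8455, 2.4636), lambda* = (11.2244, 21.8499)


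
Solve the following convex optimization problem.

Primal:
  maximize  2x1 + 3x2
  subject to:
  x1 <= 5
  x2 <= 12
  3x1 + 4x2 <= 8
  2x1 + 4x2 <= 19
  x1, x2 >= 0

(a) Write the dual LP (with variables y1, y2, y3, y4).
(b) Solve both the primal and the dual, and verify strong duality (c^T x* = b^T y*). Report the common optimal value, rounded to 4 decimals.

The standard primal-dual pair for 'max c^T x s.t. A x <= b, x >= 0' is:
  Dual:  min b^T y  s.t.  A^T y >= c,  y >= 0.

So the dual LP is:
  minimize  5y1 + 12y2 + 8y3 + 19y4
  subject to:
    y1 + 3y3 + 2y4 >= 2
    y2 + 4y3 + 4y4 >= 3
    y1, y2, y3, y4 >= 0

Solving the primal: x* = (0, 2).
  primal value c^T x* = 6.
Solving the dual: y* = (0, 0, 0.75, 0).
  dual value b^T y* = 6.
Strong duality: c^T x* = b^T y*. Confirmed.

6


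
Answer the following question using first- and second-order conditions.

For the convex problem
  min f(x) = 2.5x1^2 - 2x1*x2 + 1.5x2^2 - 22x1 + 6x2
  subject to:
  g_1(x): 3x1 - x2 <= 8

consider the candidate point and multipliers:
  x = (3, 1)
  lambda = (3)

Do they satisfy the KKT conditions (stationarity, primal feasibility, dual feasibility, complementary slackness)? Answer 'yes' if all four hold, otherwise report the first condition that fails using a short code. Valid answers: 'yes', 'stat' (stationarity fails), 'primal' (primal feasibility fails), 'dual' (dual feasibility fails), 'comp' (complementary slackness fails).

Gradient of f: grad f(x) = Q x + c = (-9, 3)
Constraint values g_i(x) = a_i^T x - b_i:
  g_1((3, 1)) = 0
Stationarity residual: grad f(x) + sum_i lambda_i a_i = (0, 0)
  -> stationarity OK
Primal feasibility (all g_i <= 0): OK
Dual feasibility (all lambda_i >= 0): OK
Complementary slackness (lambda_i * g_i(x) = 0 for all i): OK

Verdict: yes, KKT holds.

yes


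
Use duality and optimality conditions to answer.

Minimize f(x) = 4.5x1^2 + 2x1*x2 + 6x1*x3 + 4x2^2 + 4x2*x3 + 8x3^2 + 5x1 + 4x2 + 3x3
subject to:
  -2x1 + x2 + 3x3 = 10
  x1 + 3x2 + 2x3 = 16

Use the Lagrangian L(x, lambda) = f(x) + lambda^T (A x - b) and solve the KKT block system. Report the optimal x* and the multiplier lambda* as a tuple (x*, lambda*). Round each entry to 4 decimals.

Form the Lagrangian:
  L(x, lambda) = (1/2) x^T Q x + c^T x + lambda^T (A x - b)
Stationarity (grad_x L = 0): Q x + c + A^T lambda = 0.
Primal feasibility: A x = b.

This gives the KKT block system:
  [ Q   A^T ] [ x     ]   [-c ]
  [ A    0  ] [ lambda ] = [ b ]

Solving the linear system:
  x*      = (-0.9697, 4.9697, 1.0303)
  lambda* = (-1.2511, -14.8961)
  f(x*)   = 134.4848

x* = (-0.9697, 4.9697, 1.0303), lambda* = (-1.2511, -14.8961)


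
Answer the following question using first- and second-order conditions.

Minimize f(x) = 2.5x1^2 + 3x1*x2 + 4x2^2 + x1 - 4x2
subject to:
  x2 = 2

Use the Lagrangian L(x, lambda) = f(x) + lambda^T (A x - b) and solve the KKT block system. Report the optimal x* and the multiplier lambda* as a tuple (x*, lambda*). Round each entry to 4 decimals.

Form the Lagrangian:
  L(x, lambda) = (1/2) x^T Q x + c^T x + lambda^T (A x - b)
Stationarity (grad_x L = 0): Q x + c + A^T lambda = 0.
Primal feasibility: A x = b.

This gives the KKT block system:
  [ Q   A^T ] [ x     ]   [-c ]
  [ A    0  ] [ lambda ] = [ b ]

Solving the linear system:
  x*      = (-1.4, 2)
  lambda* = (-7.8)
  f(x*)   = 3.1

x* = (-1.4, 2), lambda* = (-7.8)


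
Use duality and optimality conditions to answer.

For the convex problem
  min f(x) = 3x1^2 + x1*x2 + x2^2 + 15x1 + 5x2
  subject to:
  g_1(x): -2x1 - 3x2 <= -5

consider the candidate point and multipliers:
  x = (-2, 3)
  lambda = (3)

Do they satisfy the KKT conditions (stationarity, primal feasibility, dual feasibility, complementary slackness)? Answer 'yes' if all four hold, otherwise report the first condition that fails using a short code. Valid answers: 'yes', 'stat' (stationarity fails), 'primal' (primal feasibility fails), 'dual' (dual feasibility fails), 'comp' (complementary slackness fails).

Gradient of f: grad f(x) = Q x + c = (6, 9)
Constraint values g_i(x) = a_i^T x - b_i:
  g_1((-2, 3)) = 0
Stationarity residual: grad f(x) + sum_i lambda_i a_i = (0, 0)
  -> stationarity OK
Primal feasibility (all g_i <= 0): OK
Dual feasibility (all lambda_i >= 0): OK
Complementary slackness (lambda_i * g_i(x) = 0 for all i): OK

Verdict: yes, KKT holds.

yes


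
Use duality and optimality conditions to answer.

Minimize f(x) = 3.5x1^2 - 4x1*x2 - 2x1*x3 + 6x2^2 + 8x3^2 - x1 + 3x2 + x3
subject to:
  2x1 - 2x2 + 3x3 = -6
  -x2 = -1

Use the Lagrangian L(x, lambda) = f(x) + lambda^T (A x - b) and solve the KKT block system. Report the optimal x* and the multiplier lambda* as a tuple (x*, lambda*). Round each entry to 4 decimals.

Form the Lagrangian:
  L(x, lambda) = (1/2) x^T Q x + c^T x + lambda^T (A x - b)
Stationarity (grad_x L = 0): Q x + c + A^T lambda = 0.
Primal feasibility: A x = b.

This gives the KKT block system:
  [ Q   A^T ] [ x     ]   [-c ]
  [ A    0  ] [ lambda ] = [ b ]

Solving the linear system:
  x*      = (-0.6689, 1, -0.8874)
  lambda* = (3.9536, 9.7682)
  f(x*)   = 18.1358

x* = (-0.6689, 1, -0.8874), lambda* = (3.9536, 9.7682)


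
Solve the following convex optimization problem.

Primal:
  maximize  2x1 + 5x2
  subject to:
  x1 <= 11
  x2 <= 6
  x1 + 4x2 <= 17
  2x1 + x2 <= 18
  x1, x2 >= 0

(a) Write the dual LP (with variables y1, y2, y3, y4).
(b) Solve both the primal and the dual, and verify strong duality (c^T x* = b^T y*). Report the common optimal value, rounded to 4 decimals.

The standard primal-dual pair for 'max c^T x s.t. A x <= b, x >= 0' is:
  Dual:  min b^T y  s.t.  A^T y >= c,  y >= 0.

So the dual LP is:
  minimize  11y1 + 6y2 + 17y3 + 18y4
  subject to:
    y1 + y3 + 2y4 >= 2
    y2 + 4y3 + y4 >= 5
    y1, y2, y3, y4 >= 0

Solving the primal: x* = (7.8571, 2.2857).
  primal value c^T x* = 27.1429.
Solving the dual: y* = (0, 0, 1.1429, 0.4286).
  dual value b^T y* = 27.1429.
Strong duality: c^T x* = b^T y*. Confirmed.

27.1429


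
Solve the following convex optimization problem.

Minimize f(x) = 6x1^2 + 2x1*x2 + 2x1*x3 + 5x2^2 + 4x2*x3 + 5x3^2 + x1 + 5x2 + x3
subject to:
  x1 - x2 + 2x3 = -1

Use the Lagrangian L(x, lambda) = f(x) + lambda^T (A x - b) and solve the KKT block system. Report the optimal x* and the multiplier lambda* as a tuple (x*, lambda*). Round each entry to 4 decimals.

Form the Lagrangian:
  L(x, lambda) = (1/2) x^T Q x + c^T x + lambda^T (A x - b)
Stationarity (grad_x L = 0): Q x + c + A^T lambda = 0.
Primal feasibility: A x = b.

This gives the KKT block system:
  [ Q   A^T ] [ x     ]   [-c ]
  [ A    0  ] [ lambda ] = [ b ]

Solving the linear system:
  x*      = (-0.1691, -0.076, -0.4534)
  lambda* = (2.0882)
  f(x*)   = 0.5429

x* = (-0.1691, -0.076, -0.4534), lambda* = (2.0882)


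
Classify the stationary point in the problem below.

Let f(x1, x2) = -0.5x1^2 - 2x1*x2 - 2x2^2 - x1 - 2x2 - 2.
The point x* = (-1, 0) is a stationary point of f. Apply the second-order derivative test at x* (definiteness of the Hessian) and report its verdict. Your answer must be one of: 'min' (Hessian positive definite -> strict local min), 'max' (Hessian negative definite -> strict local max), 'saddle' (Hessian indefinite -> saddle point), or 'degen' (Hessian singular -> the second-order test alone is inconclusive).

Compute the Hessian H = grad^2 f:
  H = [[-1, -2], [-2, -4]]
Verify stationarity: grad f(x*) = H x* + g = (0, 0).
Eigenvalues of H: -5, 0.
H has a zero eigenvalue (singular; negative semidefinite but not definite), so H is neither positive definite, negative definite, nor indefinite. The second-order test alone is inconclusive -> degen.
(Indeed, f is constant along the null direction of H through x*, so x* is not a strict local extremum.)

degen


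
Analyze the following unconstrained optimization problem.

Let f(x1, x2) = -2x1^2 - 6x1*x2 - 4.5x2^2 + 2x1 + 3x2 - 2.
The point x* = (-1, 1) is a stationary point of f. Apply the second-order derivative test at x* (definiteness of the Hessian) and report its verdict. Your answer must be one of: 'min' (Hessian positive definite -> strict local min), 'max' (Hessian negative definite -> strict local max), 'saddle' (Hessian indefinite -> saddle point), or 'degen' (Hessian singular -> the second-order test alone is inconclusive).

Compute the Hessian H = grad^2 f:
  H = [[-4, -6], [-6, -9]]
Verify stationarity: grad f(x*) = H x* + g = (0, 0).
Eigenvalues of H: -13, 0.
H has a zero eigenvalue (singular; negative semidefinite but not definite), so H is neither positive definite, negative definite, nor indefinite. The second-order test alone is inconclusive -> degen.
(Indeed, f is constant along the null direction of H through x*, so x* is not a strict local extremum.)

degen


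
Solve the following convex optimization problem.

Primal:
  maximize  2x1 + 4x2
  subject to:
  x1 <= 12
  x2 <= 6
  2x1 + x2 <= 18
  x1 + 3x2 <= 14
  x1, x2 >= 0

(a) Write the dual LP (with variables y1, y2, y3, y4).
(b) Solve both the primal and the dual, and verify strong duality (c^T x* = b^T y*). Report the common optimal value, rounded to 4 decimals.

The standard primal-dual pair for 'max c^T x s.t. A x <= b, x >= 0' is:
  Dual:  min b^T y  s.t.  A^T y >= c,  y >= 0.

So the dual LP is:
  minimize  12y1 + 6y2 + 18y3 + 14y4
  subject to:
    y1 + 2y3 + y4 >= 2
    y2 + y3 + 3y4 >= 4
    y1, y2, y3, y4 >= 0

Solving the primal: x* = (8, 2).
  primal value c^T x* = 24.
Solving the dual: y* = (0, 0, 0.4, 1.2).
  dual value b^T y* = 24.
Strong duality: c^T x* = b^T y*. Confirmed.

24


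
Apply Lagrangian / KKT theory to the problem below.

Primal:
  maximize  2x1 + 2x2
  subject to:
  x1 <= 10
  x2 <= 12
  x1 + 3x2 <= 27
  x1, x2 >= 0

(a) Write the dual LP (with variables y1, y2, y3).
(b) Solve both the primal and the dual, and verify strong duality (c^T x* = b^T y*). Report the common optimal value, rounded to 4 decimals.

The standard primal-dual pair for 'max c^T x s.t. A x <= b, x >= 0' is:
  Dual:  min b^T y  s.t.  A^T y >= c,  y >= 0.

So the dual LP is:
  minimize  10y1 + 12y2 + 27y3
  subject to:
    y1 + y3 >= 2
    y2 + 3y3 >= 2
    y1, y2, y3 >= 0

Solving the primal: x* = (10, 5.6667).
  primal value c^T x* = 31.3333.
Solving the dual: y* = (1.3333, 0, 0.6667).
  dual value b^T y* = 31.3333.
Strong duality: c^T x* = b^T y*. Confirmed.

31.3333


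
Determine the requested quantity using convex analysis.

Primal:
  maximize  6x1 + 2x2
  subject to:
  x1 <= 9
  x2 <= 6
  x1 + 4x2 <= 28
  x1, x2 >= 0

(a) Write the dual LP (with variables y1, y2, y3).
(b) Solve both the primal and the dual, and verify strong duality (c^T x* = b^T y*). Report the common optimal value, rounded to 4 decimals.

The standard primal-dual pair for 'max c^T x s.t. A x <= b, x >= 0' is:
  Dual:  min b^T y  s.t.  A^T y >= c,  y >= 0.

So the dual LP is:
  minimize  9y1 + 6y2 + 28y3
  subject to:
    y1 + y3 >= 6
    y2 + 4y3 >= 2
    y1, y2, y3 >= 0

Solving the primal: x* = (9, 4.75).
  primal value c^T x* = 63.5.
Solving the dual: y* = (5.5, 0, 0.5).
  dual value b^T y* = 63.5.
Strong duality: c^T x* = b^T y*. Confirmed.

63.5


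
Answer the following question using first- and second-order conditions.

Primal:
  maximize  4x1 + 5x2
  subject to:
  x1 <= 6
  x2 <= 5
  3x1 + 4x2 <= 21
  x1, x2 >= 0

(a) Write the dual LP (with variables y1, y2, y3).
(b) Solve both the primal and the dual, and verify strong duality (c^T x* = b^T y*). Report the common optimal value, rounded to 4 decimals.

The standard primal-dual pair for 'max c^T x s.t. A x <= b, x >= 0' is:
  Dual:  min b^T y  s.t.  A^T y >= c,  y >= 0.

So the dual LP is:
  minimize  6y1 + 5y2 + 21y3
  subject to:
    y1 + 3y3 >= 4
    y2 + 4y3 >= 5
    y1, y2, y3 >= 0

Solving the primal: x* = (6, 0.75).
  primal value c^T x* = 27.75.
Solving the dual: y* = (0.25, 0, 1.25).
  dual value b^T y* = 27.75.
Strong duality: c^T x* = b^T y*. Confirmed.

27.75


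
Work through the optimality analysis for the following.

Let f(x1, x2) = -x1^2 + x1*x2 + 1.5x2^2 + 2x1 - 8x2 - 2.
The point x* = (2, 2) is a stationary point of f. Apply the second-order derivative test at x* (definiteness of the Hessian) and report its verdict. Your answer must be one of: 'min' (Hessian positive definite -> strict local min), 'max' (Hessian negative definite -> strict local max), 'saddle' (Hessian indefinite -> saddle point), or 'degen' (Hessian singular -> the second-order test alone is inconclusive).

Compute the Hessian H = grad^2 f:
  H = [[-2, 1], [1, 3]]
Verify stationarity: grad f(x*) = H x* + g = (0, 0).
Eigenvalues of H: -2.1926, 3.1926.
Eigenvalues have mixed signs, so H is indefinite -> x* is a saddle point.

saddle


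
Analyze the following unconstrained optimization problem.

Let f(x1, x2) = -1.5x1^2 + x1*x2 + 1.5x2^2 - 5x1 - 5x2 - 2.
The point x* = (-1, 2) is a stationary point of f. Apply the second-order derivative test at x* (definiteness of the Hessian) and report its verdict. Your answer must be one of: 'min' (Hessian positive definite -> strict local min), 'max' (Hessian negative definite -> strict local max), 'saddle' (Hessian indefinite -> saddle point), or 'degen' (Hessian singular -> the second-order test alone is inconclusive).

Compute the Hessian H = grad^2 f:
  H = [[-3, 1], [1, 3]]
Verify stationarity: grad f(x*) = H x* + g = (0, 0).
Eigenvalues of H: -3.1623, 3.1623.
Eigenvalues have mixed signs, so H is indefinite -> x* is a saddle point.

saddle


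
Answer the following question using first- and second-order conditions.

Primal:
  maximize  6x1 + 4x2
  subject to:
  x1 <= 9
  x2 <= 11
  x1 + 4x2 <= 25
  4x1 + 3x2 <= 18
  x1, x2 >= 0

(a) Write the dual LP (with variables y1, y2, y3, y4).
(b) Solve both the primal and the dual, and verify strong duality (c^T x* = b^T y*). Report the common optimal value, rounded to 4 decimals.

The standard primal-dual pair for 'max c^T x s.t. A x <= b, x >= 0' is:
  Dual:  min b^T y  s.t.  A^T y >= c,  y >= 0.

So the dual LP is:
  minimize  9y1 + 11y2 + 25y3 + 18y4
  subject to:
    y1 + y3 + 4y4 >= 6
    y2 + 4y3 + 3y4 >= 4
    y1, y2, y3, y4 >= 0

Solving the primal: x* = (4.5, 0).
  primal value c^T x* = 27.
Solving the dual: y* = (0, 0, 0, 1.5).
  dual value b^T y* = 27.
Strong duality: c^T x* = b^T y*. Confirmed.

27


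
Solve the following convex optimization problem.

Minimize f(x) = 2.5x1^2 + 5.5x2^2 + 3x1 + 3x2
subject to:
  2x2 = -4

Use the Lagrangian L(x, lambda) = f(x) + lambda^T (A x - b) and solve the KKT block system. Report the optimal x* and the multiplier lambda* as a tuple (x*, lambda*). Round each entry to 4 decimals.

Form the Lagrangian:
  L(x, lambda) = (1/2) x^T Q x + c^T x + lambda^T (A x - b)
Stationarity (grad_x L = 0): Q x + c + A^T lambda = 0.
Primal feasibility: A x = b.

This gives the KKT block system:
  [ Q   A^T ] [ x     ]   [-c ]
  [ A    0  ] [ lambda ] = [ b ]

Solving the linear system:
  x*      = (-0.6, -2)
  lambda* = (9.5)
  f(x*)   = 15.1

x* = (-0.6, -2), lambda* = (9.5)


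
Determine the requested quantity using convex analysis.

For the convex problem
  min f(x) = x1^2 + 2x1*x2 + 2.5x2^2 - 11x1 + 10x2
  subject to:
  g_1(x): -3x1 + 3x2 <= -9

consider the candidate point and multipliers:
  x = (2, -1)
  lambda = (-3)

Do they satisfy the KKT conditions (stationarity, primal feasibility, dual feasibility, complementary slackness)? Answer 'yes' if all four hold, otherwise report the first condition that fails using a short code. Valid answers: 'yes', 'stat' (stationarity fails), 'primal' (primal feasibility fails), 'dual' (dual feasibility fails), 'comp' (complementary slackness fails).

Gradient of f: grad f(x) = Q x + c = (-9, 9)
Constraint values g_i(x) = a_i^T x - b_i:
  g_1((2, -1)) = 0
Stationarity residual: grad f(x) + sum_i lambda_i a_i = (0, 0)
  -> stationarity OK
Primal feasibility (all g_i <= 0): OK
Dual feasibility (all lambda_i >= 0): FAILS
Complementary slackness (lambda_i * g_i(x) = 0 for all i): OK

Verdict: the first failing condition is dual_feasibility -> dual.

dual


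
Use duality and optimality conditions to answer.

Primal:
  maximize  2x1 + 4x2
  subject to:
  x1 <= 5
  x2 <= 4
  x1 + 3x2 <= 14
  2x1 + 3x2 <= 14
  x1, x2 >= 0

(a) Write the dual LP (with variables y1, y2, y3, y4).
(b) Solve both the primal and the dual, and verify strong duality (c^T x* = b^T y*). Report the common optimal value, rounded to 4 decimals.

The standard primal-dual pair for 'max c^T x s.t. A x <= b, x >= 0' is:
  Dual:  min b^T y  s.t.  A^T y >= c,  y >= 0.

So the dual LP is:
  minimize  5y1 + 4y2 + 14y3 + 14y4
  subject to:
    y1 + y3 + 2y4 >= 2
    y2 + 3y3 + 3y4 >= 4
    y1, y2, y3, y4 >= 0

Solving the primal: x* = (1, 4).
  primal value c^T x* = 18.
Solving the dual: y* = (0, 1, 0, 1).
  dual value b^T y* = 18.
Strong duality: c^T x* = b^T y*. Confirmed.

18


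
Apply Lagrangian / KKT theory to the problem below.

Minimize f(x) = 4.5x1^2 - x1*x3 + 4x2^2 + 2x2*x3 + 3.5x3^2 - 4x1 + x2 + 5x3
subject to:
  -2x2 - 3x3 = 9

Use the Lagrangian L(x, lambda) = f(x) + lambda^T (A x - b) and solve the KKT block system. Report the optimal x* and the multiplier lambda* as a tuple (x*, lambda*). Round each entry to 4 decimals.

Form the Lagrangian:
  L(x, lambda) = (1/2) x^T Q x + c^T x + lambda^T (A x - b)
Stationarity (grad_x L = 0): Q x + c + A^T lambda = 0.
Primal feasibility: A x = b.

This gives the KKT block system:
  [ Q   A^T ] [ x     ]   [-c ]
  [ A    0  ] [ lambda ] = [ b ]

Solving the linear system:
  x*      = (0.1618, -0.6838, -2.5441)
  lambda* = (-4.7794)
  f(x*)   = 14.4816

x* = (0.1618, -0.6838, -2.5441), lambda* = (-4.7794)


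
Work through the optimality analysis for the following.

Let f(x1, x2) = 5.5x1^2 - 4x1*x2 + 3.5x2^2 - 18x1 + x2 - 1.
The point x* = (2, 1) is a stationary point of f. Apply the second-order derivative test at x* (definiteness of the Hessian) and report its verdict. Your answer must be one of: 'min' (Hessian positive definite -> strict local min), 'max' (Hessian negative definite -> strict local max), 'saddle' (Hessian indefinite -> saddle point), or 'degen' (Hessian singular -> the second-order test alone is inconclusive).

Compute the Hessian H = grad^2 f:
  H = [[11, -4], [-4, 7]]
Verify stationarity: grad f(x*) = H x* + g = (0, 0).
Eigenvalues of H: 4.5279, 13.4721.
Both eigenvalues > 0, so H is positive definite -> x* is a strict local min.

min


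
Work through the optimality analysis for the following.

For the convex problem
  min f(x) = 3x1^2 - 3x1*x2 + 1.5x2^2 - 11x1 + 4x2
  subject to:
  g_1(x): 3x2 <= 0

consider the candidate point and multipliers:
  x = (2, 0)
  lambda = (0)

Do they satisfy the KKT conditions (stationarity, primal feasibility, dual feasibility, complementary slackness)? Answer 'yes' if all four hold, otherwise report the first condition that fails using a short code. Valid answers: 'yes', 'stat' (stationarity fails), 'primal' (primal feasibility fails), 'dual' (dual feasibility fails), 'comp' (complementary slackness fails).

Gradient of f: grad f(x) = Q x + c = (1, -2)
Constraint values g_i(x) = a_i^T x - b_i:
  g_1((2, 0)) = 0
Stationarity residual: grad f(x) + sum_i lambda_i a_i = (1, -2)
  -> stationarity FAILS
Primal feasibility (all g_i <= 0): OK
Dual feasibility (all lambda_i >= 0): OK
Complementary slackness (lambda_i * g_i(x) = 0 for all i): OK

Verdict: the first failing condition is stationarity -> stat.

stat


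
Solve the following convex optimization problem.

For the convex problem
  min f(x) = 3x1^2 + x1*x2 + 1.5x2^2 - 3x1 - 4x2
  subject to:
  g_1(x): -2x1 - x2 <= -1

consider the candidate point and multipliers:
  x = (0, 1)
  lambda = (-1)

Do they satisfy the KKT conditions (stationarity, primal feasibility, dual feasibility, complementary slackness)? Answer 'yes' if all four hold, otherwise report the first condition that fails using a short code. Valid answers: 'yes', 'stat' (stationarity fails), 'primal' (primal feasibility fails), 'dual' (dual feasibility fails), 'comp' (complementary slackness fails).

Gradient of f: grad f(x) = Q x + c = (-2, -1)
Constraint values g_i(x) = a_i^T x - b_i:
  g_1((0, 1)) = 0
Stationarity residual: grad f(x) + sum_i lambda_i a_i = (0, 0)
  -> stationarity OK
Primal feasibility (all g_i <= 0): OK
Dual feasibility (all lambda_i >= 0): FAILS
Complementary slackness (lambda_i * g_i(x) = 0 for all i): OK

Verdict: the first failing condition is dual_feasibility -> dual.

dual


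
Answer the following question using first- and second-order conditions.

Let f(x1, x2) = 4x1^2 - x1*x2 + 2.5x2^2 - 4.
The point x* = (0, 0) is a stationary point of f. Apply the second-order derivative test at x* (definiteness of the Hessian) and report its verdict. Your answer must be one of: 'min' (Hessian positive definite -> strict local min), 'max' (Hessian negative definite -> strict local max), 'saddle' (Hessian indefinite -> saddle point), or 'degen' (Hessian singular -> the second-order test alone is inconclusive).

Compute the Hessian H = grad^2 f:
  H = [[8, -1], [-1, 5]]
Verify stationarity: grad f(x*) = H x* + g = (0, 0).
Eigenvalues of H: 4.6972, 8.3028.
Both eigenvalues > 0, so H is positive definite -> x* is a strict local min.

min


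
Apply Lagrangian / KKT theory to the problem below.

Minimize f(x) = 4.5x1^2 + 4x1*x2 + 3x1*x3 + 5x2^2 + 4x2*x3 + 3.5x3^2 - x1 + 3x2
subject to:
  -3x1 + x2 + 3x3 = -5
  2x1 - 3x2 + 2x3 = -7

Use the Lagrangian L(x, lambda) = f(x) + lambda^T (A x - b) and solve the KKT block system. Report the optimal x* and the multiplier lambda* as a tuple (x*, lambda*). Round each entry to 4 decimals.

Form the Lagrangian:
  L(x, lambda) = (1/2) x^T Q x + c^T x + lambda^T (A x - b)
Stationarity (grad_x L = 0): Q x + c + A^T lambda = 0.
Primal feasibility: A x = b.

This gives the KKT block system:
  [ Q   A^T ] [ x     ]   [-c ]
  [ A    0  ] [ lambda ] = [ b ]

Solving the linear system:
  x*      = (0.0934, 1.1019, -1.9405)
  lambda* = (1.2205, 2.6171)
  f(x*)   = 13.8174

x* = (0.0934, 1.1019, -1.9405), lambda* = (1.2205, 2.6171)


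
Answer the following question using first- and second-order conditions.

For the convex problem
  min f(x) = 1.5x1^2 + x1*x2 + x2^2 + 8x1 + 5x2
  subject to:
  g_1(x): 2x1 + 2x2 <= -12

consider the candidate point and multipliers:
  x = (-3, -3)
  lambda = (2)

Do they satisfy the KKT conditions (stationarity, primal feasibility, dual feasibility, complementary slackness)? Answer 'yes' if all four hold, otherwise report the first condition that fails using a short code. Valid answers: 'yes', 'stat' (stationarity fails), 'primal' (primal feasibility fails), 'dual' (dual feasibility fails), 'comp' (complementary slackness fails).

Gradient of f: grad f(x) = Q x + c = (-4, -4)
Constraint values g_i(x) = a_i^T x - b_i:
  g_1((-3, -3)) = 0
Stationarity residual: grad f(x) + sum_i lambda_i a_i = (0, 0)
  -> stationarity OK
Primal feasibility (all g_i <= 0): OK
Dual feasibility (all lambda_i >= 0): OK
Complementary slackness (lambda_i * g_i(x) = 0 for all i): OK

Verdict: yes, KKT holds.

yes


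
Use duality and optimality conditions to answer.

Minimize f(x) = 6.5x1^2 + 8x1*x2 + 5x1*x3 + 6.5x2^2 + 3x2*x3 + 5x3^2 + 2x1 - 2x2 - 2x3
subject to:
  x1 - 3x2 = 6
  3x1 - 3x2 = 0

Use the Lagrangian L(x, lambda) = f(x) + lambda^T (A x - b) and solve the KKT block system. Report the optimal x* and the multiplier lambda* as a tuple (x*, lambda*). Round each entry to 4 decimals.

Form the Lagrangian:
  L(x, lambda) = (1/2) x^T Q x + c^T x + lambda^T (A x - b)
Stationarity (grad_x L = 0): Q x + c + A^T lambda = 0.
Primal feasibility: A x = b.

This gives the KKT block system:
  [ Q   A^T ] [ x     ]   [-c ]
  [ A    0  ] [ lambda ] = [ b ]

Solving the linear system:
  x*      = (-3, -3, 2.6)
  lambda* = (-52.6, 33.5333)
  f(x*)   = 155.2

x* = (-3, -3, 2.6), lambda* = (-52.6, 33.5333)


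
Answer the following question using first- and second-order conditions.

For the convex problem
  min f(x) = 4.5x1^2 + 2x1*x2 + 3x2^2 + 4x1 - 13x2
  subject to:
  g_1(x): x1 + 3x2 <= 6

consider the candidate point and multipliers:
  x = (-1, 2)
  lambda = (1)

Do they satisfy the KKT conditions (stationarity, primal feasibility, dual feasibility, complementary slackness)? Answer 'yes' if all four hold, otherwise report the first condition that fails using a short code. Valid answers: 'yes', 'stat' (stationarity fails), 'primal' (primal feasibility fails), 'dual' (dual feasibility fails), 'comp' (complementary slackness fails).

Gradient of f: grad f(x) = Q x + c = (-1, -3)
Constraint values g_i(x) = a_i^T x - b_i:
  g_1((-1, 2)) = -1
Stationarity residual: grad f(x) + sum_i lambda_i a_i = (0, 0)
  -> stationarity OK
Primal feasibility (all g_i <= 0): OK
Dual feasibility (all lambda_i >= 0): OK
Complementary slackness (lambda_i * g_i(x) = 0 for all i): FAILS

Verdict: the first failing condition is complementary_slackness -> comp.

comp
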